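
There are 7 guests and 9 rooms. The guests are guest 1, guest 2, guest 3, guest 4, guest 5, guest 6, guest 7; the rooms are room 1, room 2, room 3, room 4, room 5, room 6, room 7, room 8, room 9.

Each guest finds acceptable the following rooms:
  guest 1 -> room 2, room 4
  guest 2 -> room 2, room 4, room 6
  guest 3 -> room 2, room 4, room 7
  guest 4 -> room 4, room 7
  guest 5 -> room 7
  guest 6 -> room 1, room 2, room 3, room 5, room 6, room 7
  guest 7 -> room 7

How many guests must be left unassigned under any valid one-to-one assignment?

One maximum matching: guest 1→room 2, guest 2→room 6, guest 3→room 4, guest 4→room 7, guest 6→room 5.
The set {guest 1, guest 3, guest 4, guest 5, guest 7} has only 3 neighbours ({room 2, room 4, room 7}), so by Hall's theorem at most 5 of the 7 guests can be matched.
That matches 5 of the 7, leaving 2 unmatched; no matching can do better.

2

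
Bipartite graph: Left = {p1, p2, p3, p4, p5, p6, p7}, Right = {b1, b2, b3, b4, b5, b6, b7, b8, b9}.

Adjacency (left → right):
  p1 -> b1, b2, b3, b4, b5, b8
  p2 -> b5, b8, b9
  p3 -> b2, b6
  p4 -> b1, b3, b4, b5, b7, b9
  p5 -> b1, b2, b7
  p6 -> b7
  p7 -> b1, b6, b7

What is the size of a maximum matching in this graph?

A valid assignment of size 7: p1-b8, p2-b9, p3-b2, p4-b5, p5-b1, p6-b7, p7-b6.
This saturates every left vertex, so 7 is the maximum.

7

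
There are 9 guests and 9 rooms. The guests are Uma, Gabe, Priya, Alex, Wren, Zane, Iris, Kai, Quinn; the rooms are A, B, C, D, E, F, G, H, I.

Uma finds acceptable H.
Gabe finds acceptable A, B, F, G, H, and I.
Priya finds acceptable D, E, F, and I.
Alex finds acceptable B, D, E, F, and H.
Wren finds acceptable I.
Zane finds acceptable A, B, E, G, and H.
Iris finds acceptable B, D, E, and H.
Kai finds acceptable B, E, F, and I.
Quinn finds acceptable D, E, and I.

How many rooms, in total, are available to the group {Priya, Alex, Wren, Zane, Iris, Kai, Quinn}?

The union of neighbours of {Priya, Alex, Wren, Zane, Iris, Kai, Quinn} is {A, B, D, E, F, G, H, I}, which has 8 elements.
Since |N(S)| = 8 ≥ |S| = 7, Hall's condition holds for this subset.

8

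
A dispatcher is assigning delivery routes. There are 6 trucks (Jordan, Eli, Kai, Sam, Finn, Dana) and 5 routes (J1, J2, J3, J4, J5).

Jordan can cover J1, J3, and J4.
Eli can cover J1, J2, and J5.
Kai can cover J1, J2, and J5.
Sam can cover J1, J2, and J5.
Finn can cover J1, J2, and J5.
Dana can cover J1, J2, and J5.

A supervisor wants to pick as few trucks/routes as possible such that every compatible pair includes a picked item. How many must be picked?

{Jordan, J1, J2, J5} is a vertex cover of size 4: every edge has an endpoint in this set.
No smaller cover exists because Jordan–J3, Eli–J2, Kai–J1, Sam–J5 is a matching of size 4, and a cover must include an endpoint of each of these disjoint edges (König's theorem).

4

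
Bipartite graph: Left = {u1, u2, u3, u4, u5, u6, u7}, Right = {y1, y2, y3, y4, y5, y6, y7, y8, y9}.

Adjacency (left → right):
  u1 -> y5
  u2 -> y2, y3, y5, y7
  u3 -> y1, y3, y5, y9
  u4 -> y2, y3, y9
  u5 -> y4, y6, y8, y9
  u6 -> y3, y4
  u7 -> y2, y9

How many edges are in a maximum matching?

A valid assignment of size 7: u1–y5, u2–y7, u3–y1, u4–y3, u5–y8, u6–y4, u7–y2.
This saturates every left vertex, so 7 is the maximum.

7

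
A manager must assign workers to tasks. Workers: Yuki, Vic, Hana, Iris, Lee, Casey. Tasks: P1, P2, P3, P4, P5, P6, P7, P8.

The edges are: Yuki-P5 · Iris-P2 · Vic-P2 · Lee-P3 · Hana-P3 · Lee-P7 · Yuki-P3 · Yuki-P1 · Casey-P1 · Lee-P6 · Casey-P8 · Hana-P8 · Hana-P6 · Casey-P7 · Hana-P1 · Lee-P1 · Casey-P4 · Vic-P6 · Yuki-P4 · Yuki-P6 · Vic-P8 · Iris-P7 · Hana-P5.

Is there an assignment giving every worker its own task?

Yes

A valid assignment of size 6: Yuki→P6, Vic→P8, Hana→P3, Iris→P2, Lee→P7, Casey→P1.
All 6 workers are covered.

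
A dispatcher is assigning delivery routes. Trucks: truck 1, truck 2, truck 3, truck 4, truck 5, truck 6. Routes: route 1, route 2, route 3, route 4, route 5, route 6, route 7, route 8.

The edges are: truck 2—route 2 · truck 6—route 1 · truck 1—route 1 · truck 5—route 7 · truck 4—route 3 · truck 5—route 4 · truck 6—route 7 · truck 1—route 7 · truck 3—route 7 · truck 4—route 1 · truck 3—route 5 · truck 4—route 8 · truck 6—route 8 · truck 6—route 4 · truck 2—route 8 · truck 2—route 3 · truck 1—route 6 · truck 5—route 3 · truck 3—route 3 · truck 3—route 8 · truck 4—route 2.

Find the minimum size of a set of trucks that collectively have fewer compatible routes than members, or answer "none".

none

A matching saturating every truck exists, for instance truck 1→route 6, truck 2→route 2, truck 3→route 3, truck 4→route 1, truck 5→route 4, truck 6→route 7.
By Hall's marriage theorem, this means |N(S)| ≥ |S| for every subset S, so no violating subset exists.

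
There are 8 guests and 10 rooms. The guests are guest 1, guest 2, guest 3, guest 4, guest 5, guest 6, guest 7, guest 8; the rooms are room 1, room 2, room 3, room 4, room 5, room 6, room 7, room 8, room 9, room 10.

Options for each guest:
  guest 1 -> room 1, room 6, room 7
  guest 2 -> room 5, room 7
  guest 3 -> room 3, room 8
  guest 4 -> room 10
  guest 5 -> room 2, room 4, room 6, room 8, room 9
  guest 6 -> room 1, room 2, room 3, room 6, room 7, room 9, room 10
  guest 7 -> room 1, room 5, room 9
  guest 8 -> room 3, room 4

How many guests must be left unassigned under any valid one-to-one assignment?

0

A valid assignment of size 8: guest 1–room 6, guest 2–room 7, guest 3–room 8, guest 4–room 10, guest 5–room 4, guest 6–room 2, guest 7–room 9, guest 8–room 3.
This saturates every guest, so 8 is the maximum.
That matches 8 of the 8, leaving 0 unmatched; no matching can do better.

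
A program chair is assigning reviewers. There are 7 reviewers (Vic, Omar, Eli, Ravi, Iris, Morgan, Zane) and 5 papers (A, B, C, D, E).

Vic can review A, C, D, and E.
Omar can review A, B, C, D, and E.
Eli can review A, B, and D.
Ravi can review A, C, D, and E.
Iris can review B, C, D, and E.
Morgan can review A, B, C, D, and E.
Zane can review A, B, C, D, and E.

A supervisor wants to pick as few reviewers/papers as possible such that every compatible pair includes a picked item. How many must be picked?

The 5 edges Vic–C, Omar–A, Eli–D, Ravi–E, Iris–B form a matching, so any vertex cover needs at least 5 vertices (one per matched edge).
Conversely {A, B, C, D, E} meets every edge and has exactly 5 vertices, so 5 is optimal.

5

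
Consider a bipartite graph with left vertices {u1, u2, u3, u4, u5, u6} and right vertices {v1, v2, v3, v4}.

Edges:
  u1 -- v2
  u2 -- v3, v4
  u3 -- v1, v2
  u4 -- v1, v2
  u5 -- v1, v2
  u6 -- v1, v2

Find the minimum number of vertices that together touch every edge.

The 3 edges u1–v2, u2–v4, u3–v1 form a matching, so any vertex cover needs at least 3 vertices (one per matched edge).
Conversely {u2, v1, v2} meets every edge and has exactly 3 vertices, so 3 is optimal.

3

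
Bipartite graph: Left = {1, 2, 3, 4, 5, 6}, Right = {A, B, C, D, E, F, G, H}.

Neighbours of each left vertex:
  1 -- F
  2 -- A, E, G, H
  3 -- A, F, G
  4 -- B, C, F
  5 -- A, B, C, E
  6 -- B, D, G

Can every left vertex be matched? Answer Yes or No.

Yes

A valid assignment of size 6: 1–F, 2–G, 3–A, 4–C, 5–E, 6–B.
Every left vertex is matched, so this matching saturates all of them.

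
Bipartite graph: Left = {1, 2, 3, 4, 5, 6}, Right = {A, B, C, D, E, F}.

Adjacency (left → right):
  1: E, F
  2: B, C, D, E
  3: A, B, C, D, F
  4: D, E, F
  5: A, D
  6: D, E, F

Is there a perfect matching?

Yes

For example, pair 1–F, 2–C, 3–B, 4–D, 5–A, 6–E.
All 6 left vertices are covered.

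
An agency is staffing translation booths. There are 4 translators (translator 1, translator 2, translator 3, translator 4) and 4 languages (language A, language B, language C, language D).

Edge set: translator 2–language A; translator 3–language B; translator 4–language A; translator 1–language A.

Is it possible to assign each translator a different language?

The set {translator 1, translator 2, translator 4} has only 1 neighbour ({language A}), so by Hall's theorem at most 2 of the 4 translators can be matched.
Hence no matching covers every translator.

No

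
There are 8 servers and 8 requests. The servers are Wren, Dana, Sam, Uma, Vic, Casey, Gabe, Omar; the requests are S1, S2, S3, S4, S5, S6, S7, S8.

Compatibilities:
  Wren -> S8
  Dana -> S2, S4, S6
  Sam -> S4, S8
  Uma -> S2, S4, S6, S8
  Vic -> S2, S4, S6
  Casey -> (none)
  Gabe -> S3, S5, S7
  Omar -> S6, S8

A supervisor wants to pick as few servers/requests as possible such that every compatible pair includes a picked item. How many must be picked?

A maximum matching has 5 edges (e.g. Wren–S8, Dana–S6, Sam–S4, Uma–S2, Gabe–S7).
By König's theorem the minimum vertex cover has the same size. One such cover is {Gabe, S2, S4, S6, S8}.

5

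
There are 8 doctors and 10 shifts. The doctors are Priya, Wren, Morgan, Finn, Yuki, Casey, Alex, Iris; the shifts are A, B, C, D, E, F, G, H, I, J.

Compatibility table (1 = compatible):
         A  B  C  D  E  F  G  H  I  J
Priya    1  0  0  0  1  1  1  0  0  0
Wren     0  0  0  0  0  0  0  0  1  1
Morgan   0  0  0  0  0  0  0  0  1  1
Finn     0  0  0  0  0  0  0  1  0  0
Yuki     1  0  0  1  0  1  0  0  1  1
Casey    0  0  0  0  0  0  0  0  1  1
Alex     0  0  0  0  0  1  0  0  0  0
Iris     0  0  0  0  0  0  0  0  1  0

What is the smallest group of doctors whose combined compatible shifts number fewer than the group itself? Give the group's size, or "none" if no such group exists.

3

Take S = {Wren, Morgan, Casey}. Its neighbourhood is {I, J}, so |N(S)| = 2 < |S| = 3.
Every subset of size less than 3 has at least as many neighbours as members, so 3 is the minimum.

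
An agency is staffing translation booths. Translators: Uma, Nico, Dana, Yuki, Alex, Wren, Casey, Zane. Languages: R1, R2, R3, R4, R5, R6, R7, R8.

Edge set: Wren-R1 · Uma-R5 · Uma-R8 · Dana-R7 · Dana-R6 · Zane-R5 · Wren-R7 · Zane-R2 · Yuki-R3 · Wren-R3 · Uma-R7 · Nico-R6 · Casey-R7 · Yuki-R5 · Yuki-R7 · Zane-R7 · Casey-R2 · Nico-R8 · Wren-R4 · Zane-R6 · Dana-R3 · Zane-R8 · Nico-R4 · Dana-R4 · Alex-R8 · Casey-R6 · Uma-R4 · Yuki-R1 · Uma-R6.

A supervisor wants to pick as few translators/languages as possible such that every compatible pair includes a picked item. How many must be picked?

8

The 8 edges Uma–R5, Nico–R4, Dana–R3, Yuki–R1, Alex–R8, Wren–R7, Casey–R2, Zane–R6 form a matching, so any vertex cover needs at least 8 vertices (one per matched edge).
Conversely {Uma, Nico, Dana, Yuki, Alex, Wren, Casey, Zane} meets every edge and has exactly 8 vertices, so 8 is optimal.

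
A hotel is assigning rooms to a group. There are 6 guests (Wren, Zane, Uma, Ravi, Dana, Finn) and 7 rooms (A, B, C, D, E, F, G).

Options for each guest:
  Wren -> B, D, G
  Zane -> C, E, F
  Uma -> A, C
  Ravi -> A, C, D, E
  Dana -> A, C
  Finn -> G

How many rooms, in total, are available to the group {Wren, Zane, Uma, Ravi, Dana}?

The union of neighbours of {Wren, Zane, Uma, Ravi, Dana} is {A, B, C, D, E, F, G}, which has 7 elements.
Since |N(S)| = 7 ≥ |S| = 5, Hall's condition holds for this subset.

7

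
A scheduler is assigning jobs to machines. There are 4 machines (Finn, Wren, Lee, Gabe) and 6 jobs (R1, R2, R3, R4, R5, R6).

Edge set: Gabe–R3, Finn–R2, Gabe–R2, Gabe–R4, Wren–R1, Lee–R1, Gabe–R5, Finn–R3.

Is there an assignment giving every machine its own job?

The set {Wren, Lee} has only 1 neighbour ({R1}), so by Hall's theorem at most 3 of the 4 machines can be matched.
Hence no matching covers every machine.

No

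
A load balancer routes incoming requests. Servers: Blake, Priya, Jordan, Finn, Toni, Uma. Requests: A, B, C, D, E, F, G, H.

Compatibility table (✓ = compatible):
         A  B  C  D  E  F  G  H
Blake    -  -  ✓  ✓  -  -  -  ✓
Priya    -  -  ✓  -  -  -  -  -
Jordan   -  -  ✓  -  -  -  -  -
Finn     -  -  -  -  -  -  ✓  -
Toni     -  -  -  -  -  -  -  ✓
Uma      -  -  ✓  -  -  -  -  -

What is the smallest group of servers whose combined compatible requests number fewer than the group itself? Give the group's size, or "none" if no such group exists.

Take S = {Priya, Jordan}. Its neighbourhood is {C}, so |N(S)| = 1 < |S| = 2.
No single vertex violates Hall's condition since each has at least one neighbour, so 2 is the minimum.

2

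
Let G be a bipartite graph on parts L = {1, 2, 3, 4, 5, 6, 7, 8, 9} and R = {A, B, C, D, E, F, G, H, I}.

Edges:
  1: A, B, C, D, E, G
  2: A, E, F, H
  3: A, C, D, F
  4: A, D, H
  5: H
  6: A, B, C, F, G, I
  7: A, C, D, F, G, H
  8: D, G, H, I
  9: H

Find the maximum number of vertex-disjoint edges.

8

A valid assignment of size 8: 1–E, 2–F, 3–C, 4–D, 5–H, 6–B, 7–A, 8–G.
The set {5, 9} has only 1 neighbour ({H}), so by Hall's theorem at most 8 of the 9 left vertices can be matched.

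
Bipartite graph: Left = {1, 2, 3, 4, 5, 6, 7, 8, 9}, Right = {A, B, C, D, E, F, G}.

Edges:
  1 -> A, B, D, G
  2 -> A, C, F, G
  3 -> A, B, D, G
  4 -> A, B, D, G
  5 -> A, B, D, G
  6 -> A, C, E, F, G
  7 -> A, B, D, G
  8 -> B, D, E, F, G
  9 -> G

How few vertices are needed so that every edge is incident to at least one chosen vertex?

The 7 edges 1–A, 2–C, 3–D, 4–G, 5–B, 6–F, 8–E form a matching, so any vertex cover needs at least 7 vertices (one per matched edge).
Conversely {2, 6, 8, A, B, D, G} meets every edge and has exactly 7 vertices, so 7 is optimal.

7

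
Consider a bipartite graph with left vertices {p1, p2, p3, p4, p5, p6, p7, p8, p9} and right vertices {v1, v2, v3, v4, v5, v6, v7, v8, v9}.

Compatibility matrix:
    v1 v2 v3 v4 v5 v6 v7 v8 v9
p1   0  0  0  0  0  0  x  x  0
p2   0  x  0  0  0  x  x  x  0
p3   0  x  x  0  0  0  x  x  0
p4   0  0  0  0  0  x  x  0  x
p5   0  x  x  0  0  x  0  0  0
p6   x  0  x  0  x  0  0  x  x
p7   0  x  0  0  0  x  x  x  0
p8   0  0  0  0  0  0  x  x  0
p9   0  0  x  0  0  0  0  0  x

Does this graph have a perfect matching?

No

The set {p1, p2, p3, p4, p5, p7, p8, p9} has only 6 neighbours ({v2, v3, v6, v7, v8, v9}), so by Hall's theorem at most 7 of the 9 left vertices can be matched.
Hence no matching covers every left vertex.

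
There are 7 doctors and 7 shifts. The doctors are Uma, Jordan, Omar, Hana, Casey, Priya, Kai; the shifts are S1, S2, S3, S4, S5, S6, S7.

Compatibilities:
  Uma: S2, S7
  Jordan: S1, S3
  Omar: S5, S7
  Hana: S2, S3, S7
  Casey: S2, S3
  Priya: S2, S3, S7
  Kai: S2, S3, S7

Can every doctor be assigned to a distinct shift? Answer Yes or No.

No

The set {Uma, Hana, Casey, Priya, Kai} has only 3 neighbours ({S2, S3, S7}), so by Hall's theorem at most 5 of the 7 doctors can be matched.
Hence no matching covers every doctor.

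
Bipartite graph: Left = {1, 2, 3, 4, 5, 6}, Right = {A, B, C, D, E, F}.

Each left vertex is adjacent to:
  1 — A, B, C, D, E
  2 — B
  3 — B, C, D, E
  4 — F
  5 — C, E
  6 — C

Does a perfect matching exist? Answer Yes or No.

One maximum matching: 1→A, 2→B, 3→D, 4→F, 5→E, 6→C.
All 6 left vertices are covered.

Yes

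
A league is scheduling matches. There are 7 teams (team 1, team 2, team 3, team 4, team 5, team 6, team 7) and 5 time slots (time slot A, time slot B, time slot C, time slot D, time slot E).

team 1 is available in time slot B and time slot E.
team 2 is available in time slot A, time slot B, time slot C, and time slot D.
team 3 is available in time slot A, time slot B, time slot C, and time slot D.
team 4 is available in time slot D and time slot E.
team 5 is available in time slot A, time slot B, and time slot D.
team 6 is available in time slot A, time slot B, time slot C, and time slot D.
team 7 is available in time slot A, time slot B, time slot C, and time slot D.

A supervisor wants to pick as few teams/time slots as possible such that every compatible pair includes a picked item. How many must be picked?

5

A maximum matching has 5 edges (e.g. team 1–time slot B, team 2–time slot C, team 3–time slot A, team 4–time slot E, team 5–time slot D).
By König's theorem the minimum vertex cover has the same size. One such cover is {time slot A, time slot B, time slot C, time slot D, time slot E}.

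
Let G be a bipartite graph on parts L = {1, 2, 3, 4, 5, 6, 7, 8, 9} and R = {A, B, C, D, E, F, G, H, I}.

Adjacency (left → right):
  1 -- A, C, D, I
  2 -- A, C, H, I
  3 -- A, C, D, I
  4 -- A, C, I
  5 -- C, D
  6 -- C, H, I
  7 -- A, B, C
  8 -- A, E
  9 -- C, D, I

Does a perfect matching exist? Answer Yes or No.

The set {1, 2, 3, 4, 5, 6, 9} has only 5 neighbours ({A, C, D, H, I}), so by Hall's theorem at most 7 of the 9 left vertices can be matched.
Hence no matching covers every left vertex.

No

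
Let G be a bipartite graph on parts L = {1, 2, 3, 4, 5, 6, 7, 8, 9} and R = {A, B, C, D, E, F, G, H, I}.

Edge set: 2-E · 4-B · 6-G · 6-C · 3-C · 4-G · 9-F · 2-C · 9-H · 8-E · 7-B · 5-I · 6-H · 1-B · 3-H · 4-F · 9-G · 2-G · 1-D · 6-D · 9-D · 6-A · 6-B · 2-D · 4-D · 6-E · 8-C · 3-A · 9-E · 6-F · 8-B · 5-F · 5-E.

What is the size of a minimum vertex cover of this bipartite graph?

The 9 edges 1–D, 2–C, 3–H, 4–F, 5–I, 6–A, 7–B, 8–E, 9–G form a matching, so any vertex cover needs at least 9 vertices (one per matched edge).
Conversely {1, 2, 3, 4, 5, 6, 7, 8, 9} meets every edge and has exactly 9 vertices, so 9 is optimal.

9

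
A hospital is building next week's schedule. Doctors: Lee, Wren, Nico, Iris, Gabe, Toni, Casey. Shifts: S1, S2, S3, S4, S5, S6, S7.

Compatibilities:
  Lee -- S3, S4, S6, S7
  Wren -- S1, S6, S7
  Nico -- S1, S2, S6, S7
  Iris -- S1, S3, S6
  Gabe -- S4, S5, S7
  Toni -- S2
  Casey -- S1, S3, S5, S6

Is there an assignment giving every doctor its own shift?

Yes

For example, pair Lee–S4, Wren–S7, Nico–S1, Iris–S3, Gabe–S5, Toni–S2, Casey–S6.
All 7 doctors are covered.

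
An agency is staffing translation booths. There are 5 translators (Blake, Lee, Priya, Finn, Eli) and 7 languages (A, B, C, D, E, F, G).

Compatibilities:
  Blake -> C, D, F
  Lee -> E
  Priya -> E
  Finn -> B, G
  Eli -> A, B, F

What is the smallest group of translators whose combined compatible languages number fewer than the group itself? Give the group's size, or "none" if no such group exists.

Take S = {Lee, Priya}. Its neighbourhood is {E}, so |N(S)| = 1 < |S| = 2.
No single vertex violates Hall's condition since each has at least one neighbour, so 2 is the minimum.

2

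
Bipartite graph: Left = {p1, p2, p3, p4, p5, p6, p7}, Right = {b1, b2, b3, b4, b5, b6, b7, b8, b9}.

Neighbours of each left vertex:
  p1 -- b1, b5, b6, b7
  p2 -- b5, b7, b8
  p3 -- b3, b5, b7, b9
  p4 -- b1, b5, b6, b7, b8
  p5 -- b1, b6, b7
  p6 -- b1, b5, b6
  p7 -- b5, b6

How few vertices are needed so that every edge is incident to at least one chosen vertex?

The 6 edges p1–b6, p2–b8, p3–b3, p4–b1, p5–b7, p6–b5 form a matching, so any vertex cover needs at least 6 vertices (one per matched edge).
Conversely {p3, b1, b5, b6, b7, b8} meets every edge and has exactly 6 vertices, so 6 is optimal.

6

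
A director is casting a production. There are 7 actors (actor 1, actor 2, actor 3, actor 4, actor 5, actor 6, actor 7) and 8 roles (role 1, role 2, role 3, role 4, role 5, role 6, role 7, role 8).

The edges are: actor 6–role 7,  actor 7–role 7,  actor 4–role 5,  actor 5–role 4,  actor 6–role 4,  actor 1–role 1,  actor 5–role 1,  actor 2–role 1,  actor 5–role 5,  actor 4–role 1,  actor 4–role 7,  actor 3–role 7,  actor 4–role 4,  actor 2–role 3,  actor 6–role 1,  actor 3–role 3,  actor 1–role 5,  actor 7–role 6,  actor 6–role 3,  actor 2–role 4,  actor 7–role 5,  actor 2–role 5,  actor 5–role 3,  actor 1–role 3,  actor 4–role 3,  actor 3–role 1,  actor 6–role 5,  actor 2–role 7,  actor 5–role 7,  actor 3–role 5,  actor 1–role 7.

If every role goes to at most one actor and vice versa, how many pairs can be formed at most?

One maximum matching: actor 1→role 3, actor 2→role 4, actor 3→role 5, actor 4→role 1, actor 5→role 7, actor 7→role 6.
The set {actor 1, actor 2, actor 3, actor 4, actor 5, actor 6} has only 5 neighbours ({role 1, role 3, role 4, role 5, role 7}), so by Hall's theorem at most 6 of the 7 actors can be matched.

6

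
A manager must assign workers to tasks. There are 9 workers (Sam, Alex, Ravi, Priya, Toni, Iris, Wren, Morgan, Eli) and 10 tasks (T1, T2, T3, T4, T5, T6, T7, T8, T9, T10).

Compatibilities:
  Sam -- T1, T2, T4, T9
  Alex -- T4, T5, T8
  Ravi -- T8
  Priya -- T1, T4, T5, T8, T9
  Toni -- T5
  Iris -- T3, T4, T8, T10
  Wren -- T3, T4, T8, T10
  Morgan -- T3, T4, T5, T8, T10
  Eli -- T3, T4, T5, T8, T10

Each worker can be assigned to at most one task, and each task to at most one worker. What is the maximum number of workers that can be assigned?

One maximum matching: Sam-T9, Alex-T4, Ravi-T8, Priya-T1, Toni-T5, Iris-T3, Wren-T10.
The set {Alex, Ravi, Toni, Iris, Wren, Morgan, Eli} has only 5 neighbours ({T10, T3, T4, T5, T8}), so by Hall's theorem at most 7 of the 9 workers can be matched.

7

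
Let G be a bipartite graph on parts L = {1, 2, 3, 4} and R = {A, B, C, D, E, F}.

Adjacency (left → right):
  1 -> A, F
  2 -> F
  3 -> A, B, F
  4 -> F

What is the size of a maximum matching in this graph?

For example, pair 1–A, 2–F, 3–B.
The set {2, 4} has only 1 neighbour ({F}), so by Hall's theorem at most 3 of the 4 left vertices can be matched.

3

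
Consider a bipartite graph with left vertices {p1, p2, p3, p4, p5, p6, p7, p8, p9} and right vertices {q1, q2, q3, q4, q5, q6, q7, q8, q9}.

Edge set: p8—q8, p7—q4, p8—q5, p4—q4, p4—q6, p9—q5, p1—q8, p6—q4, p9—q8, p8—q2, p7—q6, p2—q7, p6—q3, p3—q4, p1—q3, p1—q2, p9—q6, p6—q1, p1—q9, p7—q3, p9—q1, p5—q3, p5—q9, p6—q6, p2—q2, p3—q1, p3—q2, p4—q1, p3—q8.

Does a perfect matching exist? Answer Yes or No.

Yes

A valid assignment of size 9: p1–q9, p2–q7, p3–q2, p4–q1, p5–q3, p6–q4, p7–q6, p8–q5, p9–q8.
Every left vertex is matched, so this is a perfect matching.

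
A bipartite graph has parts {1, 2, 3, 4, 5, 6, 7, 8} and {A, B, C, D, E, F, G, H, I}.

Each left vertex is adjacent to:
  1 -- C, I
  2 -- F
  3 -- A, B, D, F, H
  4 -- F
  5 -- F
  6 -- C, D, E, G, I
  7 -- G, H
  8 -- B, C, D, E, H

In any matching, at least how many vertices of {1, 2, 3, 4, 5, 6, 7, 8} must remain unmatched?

2

One maximum matching: 1–C, 2–F, 3–A, 6–G, 7–H, 8–E.
The set {2, 4, 5} has only 1 neighbour ({F}), so by Hall's theorem at most 6 of the 8 left vertices can be matched.
That matches 6 of the 8, leaving 2 unmatched; no matching can do better.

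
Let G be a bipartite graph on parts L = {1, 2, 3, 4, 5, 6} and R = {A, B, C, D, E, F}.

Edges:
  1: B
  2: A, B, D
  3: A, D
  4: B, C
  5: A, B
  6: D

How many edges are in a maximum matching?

4

One maximum matching: 1-B, 2-A, 3-D, 4-C.
The set {1, 2, 3, 5, 6} has only 3 neighbours ({A, B, D}), so by Hall's theorem at most 4 of the 6 left vertices can be matched.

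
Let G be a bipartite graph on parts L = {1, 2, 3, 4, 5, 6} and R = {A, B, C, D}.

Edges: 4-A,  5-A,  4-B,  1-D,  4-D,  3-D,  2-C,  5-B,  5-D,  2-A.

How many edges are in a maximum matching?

4

A valid assignment of size 4: 1–D, 2–C, 4–A, 5–B.
The set {1, 3, 6} has only 1 neighbour ({D}), so by Hall's theorem at most 4 of the 6 left vertices can be matched.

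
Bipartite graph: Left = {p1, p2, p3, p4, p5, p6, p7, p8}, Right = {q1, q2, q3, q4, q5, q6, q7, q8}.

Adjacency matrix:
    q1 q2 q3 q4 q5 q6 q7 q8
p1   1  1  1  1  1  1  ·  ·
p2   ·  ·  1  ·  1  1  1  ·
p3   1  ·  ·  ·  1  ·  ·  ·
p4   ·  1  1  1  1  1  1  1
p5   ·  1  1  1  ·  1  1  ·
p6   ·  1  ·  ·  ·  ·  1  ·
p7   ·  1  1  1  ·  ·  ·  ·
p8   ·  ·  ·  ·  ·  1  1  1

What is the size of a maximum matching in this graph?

One maximum matching: p1-q1, p2-q7, p3-q5, p4-q6, p5-q3, p6-q2, p7-q4, p8-q8.
All 8 left vertices are matched, so no larger matching exists.

8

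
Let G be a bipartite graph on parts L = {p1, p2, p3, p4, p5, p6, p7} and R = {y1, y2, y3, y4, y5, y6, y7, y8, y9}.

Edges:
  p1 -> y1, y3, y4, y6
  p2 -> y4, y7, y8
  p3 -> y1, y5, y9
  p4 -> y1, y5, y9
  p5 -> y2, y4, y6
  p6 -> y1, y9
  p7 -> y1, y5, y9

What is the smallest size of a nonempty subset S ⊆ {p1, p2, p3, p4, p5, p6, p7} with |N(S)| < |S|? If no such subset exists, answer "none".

Take S = {p3, p4, p6, p7}. Its neighbourhood is {y1, y5, y9}, so |N(S)| = 3 < |S| = 4.
Every subset of size less than 4 has at least as many neighbours as members, so 4 is the minimum.

4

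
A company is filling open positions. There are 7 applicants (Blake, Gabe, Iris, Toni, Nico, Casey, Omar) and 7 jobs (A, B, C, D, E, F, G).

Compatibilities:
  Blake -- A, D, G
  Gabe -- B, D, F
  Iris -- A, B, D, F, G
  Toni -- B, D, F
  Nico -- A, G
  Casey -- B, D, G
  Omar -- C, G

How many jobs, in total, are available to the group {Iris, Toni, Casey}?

The union of neighbours of {Iris, Toni, Casey} is {A, B, D, F, G}, which has 5 elements.
Since |N(S)| = 5 ≥ |S| = 3, Hall's condition holds for this subset.

5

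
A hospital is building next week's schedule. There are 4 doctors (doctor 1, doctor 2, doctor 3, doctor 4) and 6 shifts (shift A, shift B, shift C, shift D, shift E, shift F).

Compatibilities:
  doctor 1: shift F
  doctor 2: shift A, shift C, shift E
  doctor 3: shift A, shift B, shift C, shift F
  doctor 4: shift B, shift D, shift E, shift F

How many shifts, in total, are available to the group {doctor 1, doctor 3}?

4

The union of neighbours of {doctor 1, doctor 3} is {shift A, shift B, shift C, shift F}, which has 4 elements.
Since |N(S)| = 4 ≥ |S| = 2, Hall's condition holds for this subset.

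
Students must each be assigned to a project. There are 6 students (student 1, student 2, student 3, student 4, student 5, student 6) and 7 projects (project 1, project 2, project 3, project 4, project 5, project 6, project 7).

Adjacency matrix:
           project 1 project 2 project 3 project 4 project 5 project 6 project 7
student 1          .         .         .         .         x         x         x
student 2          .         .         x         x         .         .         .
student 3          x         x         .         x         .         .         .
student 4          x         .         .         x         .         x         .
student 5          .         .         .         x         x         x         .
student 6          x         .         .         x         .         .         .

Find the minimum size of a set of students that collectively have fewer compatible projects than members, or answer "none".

none

A matching saturating every student exists, for instance student 1→project 7, student 2→project 3, student 3→project 2, student 4→project 1, student 5→project 5, student 6→project 4.
By Hall's marriage theorem, this means |N(S)| ≥ |S| for every subset S, so no violating subset exists.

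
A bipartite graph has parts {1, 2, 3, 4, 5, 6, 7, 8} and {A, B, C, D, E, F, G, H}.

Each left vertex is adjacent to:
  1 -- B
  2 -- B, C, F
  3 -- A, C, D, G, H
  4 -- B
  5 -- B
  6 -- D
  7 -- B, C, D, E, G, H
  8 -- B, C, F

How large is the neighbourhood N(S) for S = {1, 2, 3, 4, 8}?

The union of neighbours of {1, 2, 3, 4, 8} is {A, B, C, D, F, G, H}, which has 7 elements.
Since |N(S)| = 7 ≥ |S| = 5, Hall's condition holds for this subset.

7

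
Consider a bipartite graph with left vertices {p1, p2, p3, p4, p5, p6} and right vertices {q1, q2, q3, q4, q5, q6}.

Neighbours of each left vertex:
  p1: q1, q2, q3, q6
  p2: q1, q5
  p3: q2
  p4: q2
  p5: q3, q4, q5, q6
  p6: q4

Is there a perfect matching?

No

The set {p3, p4} has only 1 neighbour ({q2}), so by Hall's theorem at most 5 of the 6 left vertices can be matched.
Hence no matching covers every left vertex.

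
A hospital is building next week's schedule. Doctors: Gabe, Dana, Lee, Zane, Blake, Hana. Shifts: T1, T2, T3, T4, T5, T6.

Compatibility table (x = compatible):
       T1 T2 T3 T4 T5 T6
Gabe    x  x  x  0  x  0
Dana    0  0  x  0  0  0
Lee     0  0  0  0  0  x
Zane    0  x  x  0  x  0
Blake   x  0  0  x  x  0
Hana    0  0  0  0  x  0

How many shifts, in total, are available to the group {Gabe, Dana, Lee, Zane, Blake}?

6

The union of neighbours of {Gabe, Dana, Lee, Zane, Blake} is {T1, T2, T3, T4, T5, T6}, which has 6 elements.
Since |N(S)| = 6 ≥ |S| = 5, Hall's condition holds for this subset.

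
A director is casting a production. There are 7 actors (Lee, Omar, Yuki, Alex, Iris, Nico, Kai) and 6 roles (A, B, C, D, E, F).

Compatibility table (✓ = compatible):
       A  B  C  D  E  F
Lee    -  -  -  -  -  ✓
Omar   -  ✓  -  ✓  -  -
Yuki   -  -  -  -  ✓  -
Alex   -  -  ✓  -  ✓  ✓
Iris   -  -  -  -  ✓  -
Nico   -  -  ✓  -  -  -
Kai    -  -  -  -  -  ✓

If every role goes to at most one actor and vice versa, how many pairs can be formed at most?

For example, pair Lee→F, Omar→B, Yuki→E, Alex→C.
The set {Lee, Yuki, Alex, Iris, Nico, Kai} has only 3 neighbours ({C, E, F}), so by Hall's theorem at most 4 of the 7 actors can be matched.

4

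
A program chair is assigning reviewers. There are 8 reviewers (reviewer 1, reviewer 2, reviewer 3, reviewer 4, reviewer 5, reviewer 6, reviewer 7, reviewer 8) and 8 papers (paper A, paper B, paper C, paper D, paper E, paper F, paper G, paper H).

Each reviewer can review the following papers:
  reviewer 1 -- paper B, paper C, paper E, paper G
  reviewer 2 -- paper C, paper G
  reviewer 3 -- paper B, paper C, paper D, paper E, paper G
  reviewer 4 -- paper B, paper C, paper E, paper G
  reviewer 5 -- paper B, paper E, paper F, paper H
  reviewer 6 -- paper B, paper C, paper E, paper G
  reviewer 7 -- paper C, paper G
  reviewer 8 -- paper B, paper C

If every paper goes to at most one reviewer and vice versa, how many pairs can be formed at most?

A valid assignment of size 6: reviewer 1→paper C, reviewer 2→paper G, reviewer 3→paper D, reviewer 4→paper B, reviewer 5→paper H, reviewer 6→paper E.
The set {reviewer 1, reviewer 2, reviewer 4, reviewer 6, reviewer 7, reviewer 8} has only 4 neighbours ({paper B, paper C, paper E, paper G}), so by Hall's theorem at most 6 of the 8 reviewers can be matched.

6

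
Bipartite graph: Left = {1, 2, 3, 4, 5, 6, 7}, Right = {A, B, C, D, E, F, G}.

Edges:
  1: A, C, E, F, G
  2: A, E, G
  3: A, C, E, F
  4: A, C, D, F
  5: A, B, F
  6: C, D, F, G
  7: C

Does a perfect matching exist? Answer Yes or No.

Yes

One maximum matching: 1-A, 2-G, 3-E, 4-F, 5-B, 6-D, 7-C.
All 7 left vertices are covered.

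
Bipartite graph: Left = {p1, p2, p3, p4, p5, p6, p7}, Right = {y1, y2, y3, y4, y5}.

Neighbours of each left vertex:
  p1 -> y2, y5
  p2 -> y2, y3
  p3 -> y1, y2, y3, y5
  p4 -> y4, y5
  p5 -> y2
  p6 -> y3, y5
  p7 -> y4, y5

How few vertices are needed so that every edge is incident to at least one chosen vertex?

5

{p3, y2, y3, y4, y5} is a vertex cover of size 5: every edge has an endpoint in this set.
No smaller cover exists because p1–y5, p2–y3, p3–y1, p4–y4, p5–y2 is a matching of size 5, and a cover must include an endpoint of each of these disjoint edges (König's theorem).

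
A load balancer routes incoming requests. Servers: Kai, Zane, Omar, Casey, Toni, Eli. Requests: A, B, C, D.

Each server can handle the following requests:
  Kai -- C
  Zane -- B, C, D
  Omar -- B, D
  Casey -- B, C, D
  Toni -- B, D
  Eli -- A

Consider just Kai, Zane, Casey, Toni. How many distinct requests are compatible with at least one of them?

The union of neighbours of {Kai, Zane, Casey, Toni} is {B, C, D}, which has 3 elements.
Since |N(S)| = 3 < |S| = 4, Hall's condition fails for this subset.

3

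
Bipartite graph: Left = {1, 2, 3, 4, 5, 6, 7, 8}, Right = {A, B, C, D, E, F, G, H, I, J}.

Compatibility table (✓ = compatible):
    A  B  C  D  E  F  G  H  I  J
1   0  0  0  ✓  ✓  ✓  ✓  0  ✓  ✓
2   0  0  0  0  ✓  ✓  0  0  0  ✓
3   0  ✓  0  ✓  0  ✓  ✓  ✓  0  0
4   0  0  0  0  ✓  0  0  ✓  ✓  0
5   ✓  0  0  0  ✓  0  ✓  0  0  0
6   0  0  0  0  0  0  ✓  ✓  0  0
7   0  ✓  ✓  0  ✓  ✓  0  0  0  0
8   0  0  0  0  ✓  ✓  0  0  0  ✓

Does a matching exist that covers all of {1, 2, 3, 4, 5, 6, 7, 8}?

Yes

For example, pair 1-J, 2-F, 3-B, 4-H, 5-A, 6-G, 7-C, 8-E.
Every left vertex is matched, so this matching saturates all of them.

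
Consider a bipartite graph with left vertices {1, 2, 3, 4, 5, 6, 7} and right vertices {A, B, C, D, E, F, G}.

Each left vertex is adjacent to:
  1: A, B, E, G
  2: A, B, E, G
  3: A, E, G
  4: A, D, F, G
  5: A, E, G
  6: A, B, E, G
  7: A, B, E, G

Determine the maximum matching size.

One maximum matching: 1–A, 2–B, 3–G, 4–F, 5–E.
The set {1, 2, 3, 5, 6, 7} has only 4 neighbours ({A, B, E, G}), so by Hall's theorem at most 5 of the 7 left vertices can be matched.

5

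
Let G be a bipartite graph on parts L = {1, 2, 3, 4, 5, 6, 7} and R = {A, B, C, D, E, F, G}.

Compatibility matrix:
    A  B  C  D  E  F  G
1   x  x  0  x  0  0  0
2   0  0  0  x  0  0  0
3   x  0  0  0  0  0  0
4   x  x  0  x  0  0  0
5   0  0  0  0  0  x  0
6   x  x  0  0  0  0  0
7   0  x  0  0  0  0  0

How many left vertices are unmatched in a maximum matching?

3

For example, pair 1-B, 2-D, 3-A, 5-F.
The set {1, 2, 3, 4, 6, 7} has only 3 neighbours ({A, B, D}), so by Hall's theorem at most 4 of the 7 left vertices can be matched.
That matches 4 of the 7, leaving 3 unmatched; no matching can do better.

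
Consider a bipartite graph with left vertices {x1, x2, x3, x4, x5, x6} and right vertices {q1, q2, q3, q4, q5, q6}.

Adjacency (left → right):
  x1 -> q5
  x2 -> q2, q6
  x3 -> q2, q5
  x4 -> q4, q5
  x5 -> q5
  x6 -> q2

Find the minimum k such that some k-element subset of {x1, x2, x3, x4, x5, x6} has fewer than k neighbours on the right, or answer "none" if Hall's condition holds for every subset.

2

Take S = {x1, x5}. Its neighbourhood is {q5}, so |N(S)| = 1 < |S| = 2.
No single vertex violates Hall's condition since each has at least one neighbour, so 2 is the minimum.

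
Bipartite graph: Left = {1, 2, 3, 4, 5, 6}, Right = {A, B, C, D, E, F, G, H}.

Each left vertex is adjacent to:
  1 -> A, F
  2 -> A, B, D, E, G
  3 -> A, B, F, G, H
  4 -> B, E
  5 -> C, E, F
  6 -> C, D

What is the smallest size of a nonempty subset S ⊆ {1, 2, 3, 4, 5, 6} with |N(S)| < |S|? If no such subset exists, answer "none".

none

A matching saturating every left vertex exists, for instance 1→F, 2→A, 3→G, 4→B, 5→E, 6→C.
By Hall's marriage theorem, this means |N(S)| ≥ |S| for every subset S, so no violating subset exists.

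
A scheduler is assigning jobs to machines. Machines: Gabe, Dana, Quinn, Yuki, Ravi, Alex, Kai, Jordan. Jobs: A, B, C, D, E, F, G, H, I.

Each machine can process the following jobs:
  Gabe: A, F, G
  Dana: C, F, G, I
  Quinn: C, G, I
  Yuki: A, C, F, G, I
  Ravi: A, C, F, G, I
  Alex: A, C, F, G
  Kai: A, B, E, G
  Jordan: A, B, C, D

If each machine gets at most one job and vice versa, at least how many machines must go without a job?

1

For example, pair Gabe→F, Dana→C, Quinn→I, Yuki→A, Ravi→G, Kai→E, Jordan→B.
The set {Gabe, Dana, Quinn, Yuki, Ravi, Alex} has only 5 neighbours ({A, C, F, G, I}), so by Hall's theorem at most 7 of the 8 machines can be matched.
That matches 7 of the 8, leaving 1 unmatched; no matching can do better.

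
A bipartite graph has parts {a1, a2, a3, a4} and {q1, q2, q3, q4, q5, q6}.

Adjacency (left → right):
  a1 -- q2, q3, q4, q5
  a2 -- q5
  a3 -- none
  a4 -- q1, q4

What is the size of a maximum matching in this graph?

A valid assignment of size 3: a1–q2, a2–q5, a4–q4.
The set {a3} has only 0 neighbours (∅), so by Hall's theorem at most 3 of the 4 left vertices can be matched.

3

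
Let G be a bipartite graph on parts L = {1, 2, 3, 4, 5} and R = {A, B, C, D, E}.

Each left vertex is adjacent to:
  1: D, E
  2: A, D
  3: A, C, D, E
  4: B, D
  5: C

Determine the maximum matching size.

5

One maximum matching: 1-D, 2-A, 3-E, 4-B, 5-C.
This saturates every left vertex, so 5 is the maximum.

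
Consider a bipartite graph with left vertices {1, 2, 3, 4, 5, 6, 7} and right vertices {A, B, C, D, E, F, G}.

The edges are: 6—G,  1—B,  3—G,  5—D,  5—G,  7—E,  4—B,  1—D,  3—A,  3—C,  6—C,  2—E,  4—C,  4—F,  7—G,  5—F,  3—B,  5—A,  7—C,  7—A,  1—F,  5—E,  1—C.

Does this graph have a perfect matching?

Yes

For example, pair 1–D, 2–E, 3–B, 4–F, 5–A, 6–G, 7–C.
Every left vertex is matched, so this is a perfect matching.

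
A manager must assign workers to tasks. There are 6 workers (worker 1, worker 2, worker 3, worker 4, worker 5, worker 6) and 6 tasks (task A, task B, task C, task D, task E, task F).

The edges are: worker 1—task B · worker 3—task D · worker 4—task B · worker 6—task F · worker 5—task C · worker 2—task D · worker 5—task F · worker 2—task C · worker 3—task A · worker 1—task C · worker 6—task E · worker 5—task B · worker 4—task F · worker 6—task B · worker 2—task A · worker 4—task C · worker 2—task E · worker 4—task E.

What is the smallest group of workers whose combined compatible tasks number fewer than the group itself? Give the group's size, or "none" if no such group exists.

A matching saturating every worker exists, for instance worker 1→task C, worker 2→task D, worker 3→task A, worker 4→task F, worker 5→task B, worker 6→task E.
By Hall's marriage theorem, this means |N(S)| ≥ |S| for every subset S, so no violating subset exists.

none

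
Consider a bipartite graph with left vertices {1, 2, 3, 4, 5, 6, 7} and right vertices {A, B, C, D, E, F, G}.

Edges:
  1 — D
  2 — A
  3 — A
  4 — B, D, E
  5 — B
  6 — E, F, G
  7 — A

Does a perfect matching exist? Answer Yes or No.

No

The set {2, 3, 7} has only 1 neighbour ({A}), so by Hall's theorem at most 5 of the 7 left vertices can be matched.
Hence no matching covers every left vertex.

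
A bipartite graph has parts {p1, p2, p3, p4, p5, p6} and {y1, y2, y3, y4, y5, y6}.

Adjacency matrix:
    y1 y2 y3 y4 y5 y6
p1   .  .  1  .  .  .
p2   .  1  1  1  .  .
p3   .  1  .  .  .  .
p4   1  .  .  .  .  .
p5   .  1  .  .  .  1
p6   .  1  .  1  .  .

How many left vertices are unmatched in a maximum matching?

One maximum matching: p1→y3, p2→y4, p3→y2, p4→y1, p5→y6.
The set {p1, p2, p3, p6} has only 3 neighbours ({y2, y3, y4}), so by Hall's theorem at most 5 of the 6 left vertices can be matched.
That matches 5 of the 6, leaving 1 unmatched; no matching can do better.

1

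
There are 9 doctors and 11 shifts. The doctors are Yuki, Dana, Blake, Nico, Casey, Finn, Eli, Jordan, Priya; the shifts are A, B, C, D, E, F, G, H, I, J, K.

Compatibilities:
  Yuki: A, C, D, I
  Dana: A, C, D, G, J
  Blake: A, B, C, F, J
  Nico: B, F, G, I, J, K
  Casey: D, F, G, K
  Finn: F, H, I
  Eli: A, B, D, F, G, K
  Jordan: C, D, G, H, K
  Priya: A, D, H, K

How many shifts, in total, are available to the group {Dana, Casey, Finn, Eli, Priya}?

The union of neighbours of {Dana, Casey, Finn, Eli, Priya} is {A, B, C, D, F, G, H, I, J, K}, which has 10 elements.
Since |N(S)| = 10 ≥ |S| = 5, Hall's condition holds for this subset.

10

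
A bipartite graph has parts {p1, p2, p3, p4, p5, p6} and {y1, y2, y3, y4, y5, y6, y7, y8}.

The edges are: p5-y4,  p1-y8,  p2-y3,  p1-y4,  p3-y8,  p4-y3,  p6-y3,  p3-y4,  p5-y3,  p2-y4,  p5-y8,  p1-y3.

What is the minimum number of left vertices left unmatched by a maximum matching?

A valid assignment of size 3: p1–y3, p2–y4, p3–y8.
The set {p1, p2, p3, p4, p5, p6} has only 3 neighbours ({y3, y4, y8}), so by Hall's theorem at most 3 of the 6 left vertices can be matched.
That matches 3 of the 6, leaving 3 unmatched; no matching can do better.

3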